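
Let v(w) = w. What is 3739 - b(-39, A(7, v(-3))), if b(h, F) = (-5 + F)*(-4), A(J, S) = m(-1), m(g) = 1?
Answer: 3723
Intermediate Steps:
A(J, S) = 1
b(h, F) = 20 - 4*F
3739 - b(-39, A(7, v(-3))) = 3739 - (20 - 4*1) = 3739 - (20 - 4) = 3739 - 1*16 = 3739 - 16 = 3723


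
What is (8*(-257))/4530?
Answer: -1028/2265 ≈ -0.45386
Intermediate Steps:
(8*(-257))/4530 = -2056*1/4530 = -1028/2265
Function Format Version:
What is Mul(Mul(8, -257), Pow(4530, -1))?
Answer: Rational(-1028, 2265) ≈ -0.45386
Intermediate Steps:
Mul(Mul(8, -257), Pow(4530, -1)) = Mul(-2056, Rational(1, 4530)) = Rational(-1028, 2265)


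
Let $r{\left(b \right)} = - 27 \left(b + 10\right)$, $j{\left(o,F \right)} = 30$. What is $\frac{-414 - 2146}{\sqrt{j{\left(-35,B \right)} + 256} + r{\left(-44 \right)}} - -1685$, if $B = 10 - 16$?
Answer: $\frac{708578975}{421219} + \frac{1280 \sqrt{286}}{421219} \approx 1682.3$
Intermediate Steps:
$B = -6$ ($B = 10 - 16 = -6$)
$r{\left(b \right)} = -270 - 27 b$ ($r{\left(b \right)} = - 27 \left(10 + b\right) = -270 - 27 b$)
$\frac{-414 - 2146}{\sqrt{j{\left(-35,B \right)} + 256} + r{\left(-44 \right)}} - -1685 = \frac{-414 - 2146}{\sqrt{30 + 256} - -918} - -1685 = - \frac{2560}{\sqrt{286} + \left(-270 + 1188\right)} + 1685 = - \frac{2560}{\sqrt{286} + 918} + 1685 = - \frac{2560}{918 + \sqrt{286}} + 1685 = 1685 - \frac{2560}{918 + \sqrt{286}}$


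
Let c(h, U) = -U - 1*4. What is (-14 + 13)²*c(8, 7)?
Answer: -11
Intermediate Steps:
c(h, U) = -4 - U (c(h, U) = -U - 4 = -4 - U)
(-14 + 13)²*c(8, 7) = (-14 + 13)²*(-4 - 1*7) = (-1)²*(-4 - 7) = 1*(-11) = -11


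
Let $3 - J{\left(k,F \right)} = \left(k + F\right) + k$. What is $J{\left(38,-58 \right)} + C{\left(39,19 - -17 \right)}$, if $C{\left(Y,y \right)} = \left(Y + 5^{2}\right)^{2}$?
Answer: $4081$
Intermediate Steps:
$J{\left(k,F \right)} = 3 - F - 2 k$ ($J{\left(k,F \right)} = 3 - \left(\left(k + F\right) + k\right) = 3 - \left(\left(F + k\right) + k\right) = 3 - \left(F + 2 k\right) = 3 - F - 2 k$)
$C{\left(Y,y \right)} = \left(25 + Y\right)^{2}$ ($C{\left(Y,y \right)} = \left(Y + 25\right)^{2} = \left(25 + Y\right)^{2}$)
$J{\left(38,-58 \right)} + C{\left(39,19 - -17 \right)} = \left(3 - -58 - 76\right) + \left(25 + 39\right)^{2} = \left(3 + 58 - 76\right) + 64^{2} = -15 + 4096 = 4081$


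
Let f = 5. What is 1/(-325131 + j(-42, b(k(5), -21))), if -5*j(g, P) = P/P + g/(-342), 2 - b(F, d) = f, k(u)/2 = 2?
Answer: -285/92662399 ≈ -3.0757e-6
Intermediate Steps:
k(u) = 4 (k(u) = 2*2 = 4)
b(F, d) = -3 (b(F, d) = 2 - 1*5 = 2 - 5 = -3)
j(g, P) = -⅕ + g/1710 (j(g, P) = -(P/P + g/(-342))/5 = -(1 + g*(-1/342))/5 = -(1 - g/342)/5 = -⅕ + g/1710)
1/(-325131 + j(-42, b(k(5), -21))) = 1/(-325131 + (-⅕ + (1/1710)*(-42))) = 1/(-325131 + (-⅕ - 7/285)) = 1/(-325131 - 64/285) = 1/(-92662399/285) = -285/92662399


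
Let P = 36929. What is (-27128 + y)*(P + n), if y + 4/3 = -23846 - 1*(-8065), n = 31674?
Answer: -8831332793/3 ≈ -2.9438e+9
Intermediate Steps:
y = -47347/3 (y = -4/3 + (-23846 - 1*(-8065)) = -4/3 + (-23846 + 8065) = -4/3 - 15781 = -47347/3 ≈ -15782.)
(-27128 + y)*(P + n) = (-27128 - 47347/3)*(36929 + 31674) = -128731/3*68603 = -8831332793/3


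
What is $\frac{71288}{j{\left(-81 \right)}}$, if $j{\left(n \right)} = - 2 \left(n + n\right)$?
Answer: $\frac{17822}{81} \approx 220.02$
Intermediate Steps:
$j{\left(n \right)} = - 4 n$ ($j{\left(n \right)} = - 2 \cdot 2 n = - 4 n$)
$\frac{71288}{j{\left(-81 \right)}} = \frac{71288}{\left(-4\right) \left(-81\right)} = \frac{71288}{324} = 71288 \cdot \frac{1}{324} = \frac{17822}{81}$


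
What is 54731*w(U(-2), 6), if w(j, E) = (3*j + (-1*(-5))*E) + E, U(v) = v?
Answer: 1641930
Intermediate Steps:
w(j, E) = 3*j + 6*E (w(j, E) = (3*j + 5*E) + E = 3*j + 6*E)
54731*w(U(-2), 6) = 54731*(3*(-2) + 6*6) = 54731*(-6 + 36) = 54731*30 = 1641930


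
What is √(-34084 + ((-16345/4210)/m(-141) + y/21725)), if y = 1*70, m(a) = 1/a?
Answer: I*√448871936243670830/3658490 ≈ 183.13*I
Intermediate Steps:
y = 70
√(-34084 + ((-16345/4210)/m(-141) + y/21725)) = √(-34084 + ((-16345/4210)/(1/(-141)) + 70/21725)) = √(-34084 + ((-16345*1/4210)/(-1/141) + 70*(1/21725))) = √(-34084 + (-3269/842*(-141) + 14/4345)) = √(-34084 + (460929/842 + 14/4345)) = √(-34084 + 2002748293/3658490) = √(-122693224867/3658490) = I*√448871936243670830/3658490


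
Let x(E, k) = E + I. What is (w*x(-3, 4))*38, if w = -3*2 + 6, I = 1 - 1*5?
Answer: 0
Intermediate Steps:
I = -4 (I = 1 - 5 = -4)
x(E, k) = -4 + E (x(E, k) = E - 4 = -4 + E)
w = 0 (w = -6 + 6 = 0)
(w*x(-3, 4))*38 = (0*(-4 - 3))*38 = (0*(-7))*38 = 0*38 = 0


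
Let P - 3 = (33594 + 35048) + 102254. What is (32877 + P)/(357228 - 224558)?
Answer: 101888/66335 ≈ 1.5360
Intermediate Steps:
P = 170899 (P = 3 + ((33594 + 35048) + 102254) = 3 + (68642 + 102254) = 3 + 170896 = 170899)
(32877 + P)/(357228 - 224558) = (32877 + 170899)/(357228 - 224558) = 203776/132670 = 203776*(1/132670) = 101888/66335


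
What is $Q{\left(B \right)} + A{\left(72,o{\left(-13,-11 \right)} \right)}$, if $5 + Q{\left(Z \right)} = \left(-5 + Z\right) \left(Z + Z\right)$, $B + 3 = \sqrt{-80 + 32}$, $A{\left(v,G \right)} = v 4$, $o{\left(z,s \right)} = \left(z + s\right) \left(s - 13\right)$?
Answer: $235 - 88 i \sqrt{3} \approx 235.0 - 152.42 i$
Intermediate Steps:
$o{\left(z,s \right)} = \left(-13 + s\right) \left(s + z\right)$ ($o{\left(z,s \right)} = \left(s + z\right) \left(-13 + s\right) = \left(-13 + s\right) \left(s + z\right)$)
$A{\left(v,G \right)} = 4 v$
$B = -3 + 4 i \sqrt{3}$ ($B = -3 + \sqrt{-80 + 32} = -3 + \sqrt{-48} = -3 + 4 i \sqrt{3} \approx -3.0 + 6.9282 i$)
$Q{\left(Z \right)} = -5 + 2 Z \left(-5 + Z\right)$ ($Q{\left(Z \right)} = -5 + \left(-5 + Z\right) \left(Z + Z\right) = -5 + \left(-5 + Z\right) 2 Z = -5 + 2 Z \left(-5 + Z\right)$)
$Q{\left(B \right)} + A{\left(72,o{\left(-13,-11 \right)} \right)} = \left(-5 - 10 \left(-3 + 4 i \sqrt{3}\right) + 2 \left(-3 + 4 i \sqrt{3}\right)^{2}\right) + 4 \cdot 72 = \left(-5 + \left(30 - 40 i \sqrt{3}\right) + 2 \left(-3 + 4 i \sqrt{3}\right)^{2}\right) + 288 = \left(25 + 2 \left(-3 + 4 i \sqrt{3}\right)^{2} - 40 i \sqrt{3}\right) + 288 = 313 + 2 \left(-3 + 4 i \sqrt{3}\right)^{2} - 40 i \sqrt{3}$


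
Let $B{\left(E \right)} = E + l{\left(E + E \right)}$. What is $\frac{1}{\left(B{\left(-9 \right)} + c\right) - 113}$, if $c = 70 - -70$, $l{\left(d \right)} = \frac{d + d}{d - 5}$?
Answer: $\frac{23}{450} \approx 0.051111$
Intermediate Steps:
$l{\left(d \right)} = \frac{2 d}{-5 + d}$
$B{\left(E \right)} = E + \frac{4 E}{-5 + 2 E}$ ($B{\left(E \right)} = E + \frac{2 \left(E + E\right)}{-5 + \left(E + E\right)} = E + \frac{2 \cdot 2 E}{-5 + 2 E} = E + \frac{4 E}{-5 + 2 E}$)
$c = 140$ ($c = 70 + 70 = 140$)
$\frac{1}{\left(B{\left(-9 \right)} + c\right) - 113} = \frac{1}{\left(- \frac{9 \left(-1 + 2 \left(-9\right)\right)}{-5 + 2 \left(-9\right)} + 140\right) - 113} = \frac{1}{\left(- \frac{9 \left(-1 - 18\right)}{-5 - 18} + 140\right) - 113} = \frac{1}{\left(\left(-9\right) \frac{1}{-23} \left(-19\right) + 140\right) - 113} = \frac{1}{\left(\left(-9\right) \left(- \frac{1}{23}\right) \left(-19\right) + 140\right) - 113} = \frac{1}{\left(- \frac{171}{23} + 140\right) - 113} = \frac{1}{\frac{3049}{23} - 113} = \frac{1}{\frac{450}{23}} = \frac{23}{450}$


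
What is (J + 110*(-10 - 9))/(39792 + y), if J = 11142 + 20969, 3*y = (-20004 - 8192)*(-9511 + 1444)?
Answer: 30021/75858836 ≈ 0.00039575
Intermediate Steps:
y = 75819044 (y = ((-20004 - 8192)*(-9511 + 1444))/3 = (-28196*(-8067))/3 = (⅓)*227457132 = 75819044)
J = 32111
(J + 110*(-10 - 9))/(39792 + y) = (32111 + 110*(-10 - 9))/(39792 + 75819044) = (32111 + 110*(-19))/75858836 = (32111 - 2090)*(1/75858836) = 30021*(1/75858836) = 30021/75858836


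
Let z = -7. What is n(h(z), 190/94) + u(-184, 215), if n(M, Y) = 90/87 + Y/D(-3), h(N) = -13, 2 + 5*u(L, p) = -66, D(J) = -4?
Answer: -356311/27260 ≈ -13.071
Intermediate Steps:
u(L, p) = -68/5 (u(L, p) = -⅖ + (⅕)*(-66) = -⅖ - 66/5 = -68/5)
n(M, Y) = 30/29 - Y/4 (n(M, Y) = 90/87 + Y/(-4) = 90*(1/87) + Y*(-¼) = 30/29 - Y/4)
n(h(z), 190/94) + u(-184, 215) = (30/29 - 95/(2*94)) - 68/5 = (30/29 - ¼*95/47) - 68/5 = (30/29 - 95/188) - 68/5 = 2885/5452 - 68/5 = -356311/27260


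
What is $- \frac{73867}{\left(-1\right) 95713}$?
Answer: $\frac{73867}{95713} \approx 0.77176$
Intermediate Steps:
$- \frac{73867}{\left(-1\right) 95713} = - \frac{73867}{-95713} = \left(-73867\right) \left(- \frac{1}{95713}\right) = \frac{73867}{95713}$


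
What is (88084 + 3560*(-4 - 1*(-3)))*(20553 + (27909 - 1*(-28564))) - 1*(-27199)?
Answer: 6510572823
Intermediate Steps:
(88084 + 3560*(-4 - 1*(-3)))*(20553 + (27909 - 1*(-28564))) - 1*(-27199) = (88084 + 3560*(-4 + 3))*(20553 + (27909 + 28564)) + 27199 = (88084 + 3560*(-1))*(20553 + 56473) + 27199 = (88084 - 3560)*77026 + 27199 = 84524*77026 + 27199 = 6510545624 + 27199 = 6510572823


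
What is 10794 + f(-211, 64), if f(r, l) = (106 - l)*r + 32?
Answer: 1964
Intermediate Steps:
f(r, l) = 32 + r*(106 - l) (f(r, l) = r*(106 - l) + 32 = 32 + r*(106 - l))
10794 + f(-211, 64) = 10794 + (32 + 106*(-211) - 1*64*(-211)) = 10794 + (32 - 22366 + 13504) = 10794 - 8830 = 1964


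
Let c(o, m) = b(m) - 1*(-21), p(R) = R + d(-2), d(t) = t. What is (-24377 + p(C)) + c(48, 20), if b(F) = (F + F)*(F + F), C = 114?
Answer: -22644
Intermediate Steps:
b(F) = 4*F² (b(F) = (2*F)*(2*F) = 4*F²)
p(R) = -2 + R (p(R) = R - 2 = -2 + R)
c(o, m) = 21 + 4*m² (c(o, m) = 4*m² - 1*(-21) = 4*m² + 21 = 21 + 4*m²)
(-24377 + p(C)) + c(48, 20) = (-24377 + (-2 + 114)) + (21 + 4*20²) = (-24377 + 112) + (21 + 4*400) = -24265 + (21 + 1600) = -24265 + 1621 = -22644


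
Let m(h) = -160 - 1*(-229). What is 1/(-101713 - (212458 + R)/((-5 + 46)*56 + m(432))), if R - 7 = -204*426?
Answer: -2365/240676806 ≈ -9.8265e-6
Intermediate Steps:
R = -86897 (R = 7 - 204*426 = 7 - 86904 = -86897)
m(h) = 69 (m(h) = -160 + 229 = 69)
1/(-101713 - (212458 + R)/((-5 + 46)*56 + m(432))) = 1/(-101713 - (212458 - 86897)/((-5 + 46)*56 + 69)) = 1/(-101713 - 125561/(41*56 + 69)) = 1/(-101713 - 125561/(2296 + 69)) = 1/(-101713 - 125561/2365) = 1/(-240676806/2365) = -2365/240676806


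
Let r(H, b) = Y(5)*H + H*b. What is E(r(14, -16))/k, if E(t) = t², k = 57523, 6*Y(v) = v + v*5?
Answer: 23716/57523 ≈ 0.41229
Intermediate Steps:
Y(v) = v (Y(v) = (v + v*5)/6 = (v + 5*v)/6 = (6*v)/6 = v)
r(H, b) = 5*H + H*b
E(r(14, -16))/k = (14*(5 - 16))²/57523 = (14*(-11))²*(1/57523) = (-154)²*(1/57523) = 23716*(1/57523) = 23716/57523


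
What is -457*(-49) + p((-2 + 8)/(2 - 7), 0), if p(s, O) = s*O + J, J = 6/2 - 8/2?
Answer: 22392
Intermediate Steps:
J = -1 (J = 6*(½) - 8*½ = 3 - 4 = -1)
p(s, O) = -1 + O*s (p(s, O) = s*O - 1 = O*s - 1 = -1 + O*s)
-457*(-49) + p((-2 + 8)/(2 - 7), 0) = -457*(-49) + (-1 + 0*((-2 + 8)/(2 - 7))) = 22393 + (-1 + 0*(6/(-5))) = 22393 + (-1 + 0*(6*(-⅕))) = 22393 + (-1 + 0*(-6/5)) = 22393 + (-1 + 0) = 22393 - 1 = 22392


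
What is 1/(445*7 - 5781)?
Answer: -1/2666 ≈ -0.00037509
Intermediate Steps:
1/(445*7 - 5781) = 1/(3115 - 5781) = 1/(-2666) = -1/2666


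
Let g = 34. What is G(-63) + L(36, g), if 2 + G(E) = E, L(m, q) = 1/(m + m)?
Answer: -4679/72 ≈ -64.986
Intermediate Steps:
L(m, q) = 1/(2*m)
G(E) = -2 + E
G(-63) + L(36, g) = (-2 - 63) + (1/2)/36 = -65 + (1/2)*(1/36) = -65 + 1/72 = -4679/72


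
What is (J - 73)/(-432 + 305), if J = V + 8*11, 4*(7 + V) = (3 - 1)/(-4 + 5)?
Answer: -17/254 ≈ -0.066929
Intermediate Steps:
V = -13/2 (V = -7 + ((3 - 1)/(-4 + 5))/4 = -7 + (2/1)/4 = -7 + (2*1)/4 = -7 + (¼)*2 = -7 + ½ = -13/2 ≈ -6.5000)
J = 163/2 (J = -13/2 + 8*11 = -13/2 + 88 = 163/2 ≈ 81.500)
(J - 73)/(-432 + 305) = (163/2 - 73)/(-432 + 305) = (17/2)/(-127) = (17/2)*(-1/127) = -17/254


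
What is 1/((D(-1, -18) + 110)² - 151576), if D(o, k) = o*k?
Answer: -1/135192 ≈ -7.3969e-6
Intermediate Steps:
D(o, k) = k*o
1/((D(-1, -18) + 110)² - 151576) = 1/((-18*(-1) + 110)² - 151576) = 1/((18 + 110)² - 151576) = 1/(128² - 151576) = 1/(16384 - 151576) = 1/(-135192) = -1/135192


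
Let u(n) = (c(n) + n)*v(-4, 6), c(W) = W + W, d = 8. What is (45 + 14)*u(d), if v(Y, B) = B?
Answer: 8496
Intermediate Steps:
c(W) = 2*W
u(n) = 18*n (u(n) = (2*n + n)*6 = (3*n)*6 = 18*n)
(45 + 14)*u(d) = (45 + 14)*(18*8) = 59*144 = 8496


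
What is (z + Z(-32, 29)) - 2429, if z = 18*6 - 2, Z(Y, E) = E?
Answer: -2294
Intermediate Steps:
z = 106 (z = 108 - 2 = 106)
(z + Z(-32, 29)) - 2429 = (106 + 29) - 2429 = 135 - 2429 = -2294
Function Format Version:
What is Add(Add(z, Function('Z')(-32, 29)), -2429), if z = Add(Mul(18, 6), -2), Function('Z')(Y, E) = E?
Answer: -2294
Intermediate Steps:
z = 106 (z = Add(108, -2) = 106)
Add(Add(z, Function('Z')(-32, 29)), -2429) = Add(Add(106, 29), -2429) = Add(135, -2429) = -2294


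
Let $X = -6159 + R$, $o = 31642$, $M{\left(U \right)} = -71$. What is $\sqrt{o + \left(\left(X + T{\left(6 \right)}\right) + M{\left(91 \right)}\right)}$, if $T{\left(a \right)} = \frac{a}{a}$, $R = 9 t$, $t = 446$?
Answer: $\sqrt{29427} \approx 171.54$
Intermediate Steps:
$R = 4014$ ($R = 9 \cdot 446 = 4014$)
$T{\left(a \right)} = 1$
$X = -2145$ ($X = -6159 + 4014 = -2145$)
$\sqrt{o + \left(\left(X + T{\left(6 \right)}\right) + M{\left(91 \right)}\right)} = \sqrt{31642 + \left(\left(-2145 + 1\right) - 71\right)} = \sqrt{31642 - 2215} = \sqrt{29427}$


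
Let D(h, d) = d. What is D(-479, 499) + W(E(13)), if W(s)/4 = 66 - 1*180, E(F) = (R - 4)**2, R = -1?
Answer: 43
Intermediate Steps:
E(F) = 25 (E(F) = (-1 - 4)**2 = (-5)**2 = 25)
W(s) = -456 (W(s) = 4*(66 - 1*180) = 4*(66 - 180) = 4*(-114) = -456)
D(-479, 499) + W(E(13)) = 499 - 456 = 43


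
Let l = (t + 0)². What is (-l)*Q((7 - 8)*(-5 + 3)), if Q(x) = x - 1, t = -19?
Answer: -361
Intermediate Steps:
l = 361 (l = (-19 + 0)² = (-19)² = 361)
Q(x) = -1 + x
(-l)*Q((7 - 8)*(-5 + 3)) = (-1*361)*(-1 + (7 - 8)*(-5 + 3)) = -361*(-1 - 1*(-2)) = -361*(-1 + 2) = -361*1 = -361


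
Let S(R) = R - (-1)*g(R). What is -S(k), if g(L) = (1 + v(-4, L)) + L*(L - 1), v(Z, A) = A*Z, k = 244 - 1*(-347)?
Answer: -346918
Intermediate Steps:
k = 591 (k = 244 + 347 = 591)
g(L) = 1 - 4*L + L*(-1 + L) (g(L) = (1 + L*(-4)) + L*(L - 1) = (1 - 4*L) + L*(-1 + L) = 1 - 4*L + L*(-1 + L))
S(R) = 1 + R**2 - 4*R (S(R) = R - (-1)*(1 + R**2 - 5*R) = R - (-1 - R**2 + 5*R) = R + (1 + R**2 - 5*R) = 1 + R**2 - 4*R)
-S(k) = -(1 + 591**2 - 4*591) = -(1 + 349281 - 2364) = -1*346918 = -346918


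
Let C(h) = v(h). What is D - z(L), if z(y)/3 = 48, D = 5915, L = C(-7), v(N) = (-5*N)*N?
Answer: 5771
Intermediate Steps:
v(N) = -5*N²
C(h) = -5*h²
L = -245 (L = -5*(-7)² = -5*49 = -245)
z(y) = 144 (z(y) = 3*48 = 144)
D - z(L) = 5915 - 1*144 = 5915 - 144 = 5771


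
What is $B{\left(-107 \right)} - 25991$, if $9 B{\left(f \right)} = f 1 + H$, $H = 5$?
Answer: $- \frac{78007}{3} \approx -26002.0$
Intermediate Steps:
$B{\left(f \right)} = \frac{5}{9} + \frac{f}{9}$ ($B{\left(f \right)} = \frac{f 1 + 5}{9} = \frac{f + 5}{9} = \frac{5 + f}{9} = \frac{5}{9} + \frac{f}{9}$)
$B{\left(-107 \right)} - 25991 = \left(\frac{5}{9} + \frac{1}{9} \left(-107\right)\right) - 25991 = \left(\frac{5}{9} - \frac{107}{9}\right) - 25991 = - \frac{34}{3} - 25991 = - \frac{78007}{3}$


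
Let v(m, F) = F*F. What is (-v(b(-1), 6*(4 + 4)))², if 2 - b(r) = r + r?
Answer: 5308416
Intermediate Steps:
b(r) = 2 - 2*r (b(r) = 2 - (r + r) = 2 - 2*r)
v(m, F) = F²
(-v(b(-1), 6*(4 + 4)))² = (-(6*(4 + 4))²)² = (-(6*8)²)² = (-1*48²)² = (-1*2304)² = (-2304)² = 5308416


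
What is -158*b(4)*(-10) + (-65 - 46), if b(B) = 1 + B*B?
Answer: 26749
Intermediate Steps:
b(B) = 1 + B²
-158*b(4)*(-10) + (-65 - 46) = -158*(1 + 4²)*(-10) + (-65 - 46) = -158*(1 + 16)*(-10) - 111 = -2686*(-10) - 111 = -158*(-170) - 111 = 26860 - 111 = 26749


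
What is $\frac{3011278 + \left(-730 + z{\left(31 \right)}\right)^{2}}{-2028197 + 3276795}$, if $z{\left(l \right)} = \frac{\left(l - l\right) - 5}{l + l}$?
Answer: $\frac{1048020989}{369200824} \approx 2.8386$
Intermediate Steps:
$z{\left(l \right)} = - \frac{5}{2 l}$ ($z{\left(l \right)} = \frac{0 - 5}{2 l} = - 5 \frac{1}{2 l} = - \frac{5}{2 l}$)
$\frac{3011278 + \left(-730 + z{\left(31 \right)}\right)^{2}}{-2028197 + 3276795} = \frac{3011278 + \left(-730 - \frac{5}{2 \cdot 31}\right)^{2}}{-2028197 + 3276795} = \frac{3011278 + \left(-730 - \frac{5}{62}\right)^{2}}{1248598} = \left(3011278 + \left(-730 - \frac{5}{62}\right)^{2}\right) \frac{1}{1248598} = \left(3011278 + \left(- \frac{45265}{62}\right)^{2}\right) \frac{1}{1248598} = \left(3011278 + \frac{2048920225}{3844}\right) \frac{1}{1248598} = \frac{13624272857}{3844} \cdot \frac{1}{1248598} = \frac{1048020989}{369200824}$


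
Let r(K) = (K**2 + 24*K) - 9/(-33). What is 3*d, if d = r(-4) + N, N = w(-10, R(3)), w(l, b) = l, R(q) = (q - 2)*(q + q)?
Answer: -2961/11 ≈ -269.18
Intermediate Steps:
R(q) = 2*q*(-2 + q) (R(q) = (-2 + q)*(2*q) = 2*q*(-2 + q))
r(K) = 3/11 + K**2 + 24*K (r(K) = (K**2 + 24*K) - 9*(-1/33) = (K**2 + 24*K) + 3/11 = 3/11 + K**2 + 24*K)
N = -10
d = -987/11 (d = (3/11 + (-4)**2 + 24*(-4)) - 10 = (3/11 + 16 - 96) - 10 = -877/11 - 10 = -987/11 ≈ -89.727)
3*d = 3*(-987/11) = -2961/11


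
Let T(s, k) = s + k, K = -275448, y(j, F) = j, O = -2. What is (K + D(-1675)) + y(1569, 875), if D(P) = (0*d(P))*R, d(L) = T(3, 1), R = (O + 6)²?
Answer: -273879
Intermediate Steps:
R = 16 (R = (-2 + 6)² = 4² = 16)
T(s, k) = k + s
d(L) = 4 (d(L) = 1 + 3 = 4)
D(P) = 0 (D(P) = (0*4)*16 = 0*16 = 0)
(K + D(-1675)) + y(1569, 875) = (-275448 + 0) + 1569 = -275448 + 1569 = -273879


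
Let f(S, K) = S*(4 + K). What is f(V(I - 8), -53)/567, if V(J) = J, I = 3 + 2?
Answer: 7/27 ≈ 0.25926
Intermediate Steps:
I = 5
f(V(I - 8), -53)/567 = ((5 - 8)*(4 - 53))/567 = -3*(-49)*(1/567) = 147*(1/567) = 7/27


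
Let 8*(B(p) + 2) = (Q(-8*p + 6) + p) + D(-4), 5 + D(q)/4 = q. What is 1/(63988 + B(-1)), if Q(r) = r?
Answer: 8/511865 ≈ 1.5629e-5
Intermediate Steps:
D(q) = -20 + 4*q
B(p) = -23/4 - 7*p/8 (B(p) = -2 + (((-8*p + 6) + p) + (-20 + 4*(-4)))/8 = -2 + (((6 - 8*p) + p) + (-20 - 16))/8 = -2 + ((6 - 7*p) - 36)/8 = -2 + (-30 - 7*p)/8 = -2 + (-15/4 - 7*p/8) = -23/4 - 7*p/8)
1/(63988 + B(-1)) = 1/(63988 + (-23/4 - 7/8*(-1))) = 1/(63988 + (-23/4 + 7/8)) = 1/(63988 - 39/8) = 1/(511865/8) = 8/511865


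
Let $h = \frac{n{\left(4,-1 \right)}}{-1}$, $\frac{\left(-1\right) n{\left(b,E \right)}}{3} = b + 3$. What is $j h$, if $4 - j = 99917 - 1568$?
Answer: $-2065245$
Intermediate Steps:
$n{\left(b,E \right)} = -9 - 3 b$ ($n{\left(b,E \right)} = - 3 \left(b + 3\right) = - 3 \left(3 + b\right) = -9 - 3 b$)
$j = -98345$ ($j = 4 - \left(99917 - 1568\right) = 4 - 98349 = -98345$)
$h = 21$ ($h = \frac{-9 - 12}{-1} = \left(-9 - 12\right) \left(-1\right) = \left(-21\right) \left(-1\right) = 21$)
$j h = \left(-98345\right) 21 = -2065245$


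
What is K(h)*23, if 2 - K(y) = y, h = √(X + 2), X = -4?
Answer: 46 - 23*I*√2 ≈ 46.0 - 32.527*I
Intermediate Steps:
h = I*√2 (h = √(-4 + 2) = √(-2) = I*√2 ≈ 1.4142*I)
K(y) = 2 - y
K(h)*23 = (2 - I*√2)*23 = 46 - 23*I*√2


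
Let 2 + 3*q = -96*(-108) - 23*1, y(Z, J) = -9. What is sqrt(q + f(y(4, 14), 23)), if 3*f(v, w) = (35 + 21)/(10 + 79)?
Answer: sqrt(27310629)/89 ≈ 58.719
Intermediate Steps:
q = 10343/3 (q = -2/3 + (-96*(-108) - 23*1)/3 = -2/3 + (10368 - 23)/3 = -2/3 + (1/3)*10345 = -2/3 + 10345/3 = 10343/3 ≈ 3447.7)
f(v, w) = 56/267 (f(v, w) = ((35 + 21)/(10 + 79))/3 = (56/89)/3 = (56*(1/89))/3 = (1/3)*(56/89) = 56/267)
sqrt(q + f(y(4, 14), 23)) = sqrt(10343/3 + 56/267) = sqrt(306861/89) = sqrt(27310629)/89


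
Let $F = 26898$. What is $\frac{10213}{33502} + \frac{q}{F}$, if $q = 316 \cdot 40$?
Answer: $\frac{49869611}{64366914} \approx 0.77477$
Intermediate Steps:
$q = 12640$
$\frac{10213}{33502} + \frac{q}{F} = \frac{10213}{33502} + \frac{12640}{26898} = 10213 \cdot \frac{1}{33502} + 12640 \cdot \frac{1}{26898} = \frac{1459}{4786} + \frac{6320}{13449} = \frac{49869611}{64366914}$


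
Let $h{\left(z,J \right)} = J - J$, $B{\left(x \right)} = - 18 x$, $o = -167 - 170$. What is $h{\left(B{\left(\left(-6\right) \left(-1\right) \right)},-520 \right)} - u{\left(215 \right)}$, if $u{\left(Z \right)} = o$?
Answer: $337$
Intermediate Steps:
$o = -337$ ($o = -167 - 170 = -337$)
$u{\left(Z \right)} = -337$
$h{\left(z,J \right)} = 0$
$h{\left(B{\left(\left(-6\right) \left(-1\right) \right)},-520 \right)} - u{\left(215 \right)} = 0 - -337 = 0 + 337 = 337$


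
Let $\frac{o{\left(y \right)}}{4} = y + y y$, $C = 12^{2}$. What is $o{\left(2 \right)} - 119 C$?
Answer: $-17112$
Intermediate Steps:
$C = 144$
$o{\left(y \right)} = 4 y + 4 y^{2}$ ($o{\left(y \right)} = 4 \left(y + y y\right) = 4 \left(y + y^{2}\right) = 4 y + 4 y^{2}$)
$o{\left(2 \right)} - 119 C = 4 \cdot 2 \left(1 + 2\right) - 17136 = 4 \cdot 2 \cdot 3 - 17136 = 24 - 17136 = -17112$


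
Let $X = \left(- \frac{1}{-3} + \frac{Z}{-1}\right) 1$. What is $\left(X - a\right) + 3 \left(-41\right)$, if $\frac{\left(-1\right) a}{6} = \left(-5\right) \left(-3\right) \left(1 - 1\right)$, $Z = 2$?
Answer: $- \frac{374}{3} \approx -124.67$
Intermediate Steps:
$a = 0$ ($a = - 6 \left(-5\right) \left(-3\right) \left(1 - 1\right) = - 6 \cdot 15 \cdot 0 = \left(-6\right) 0 = 0$)
$X = - \frac{5}{3}$ ($X = \left(- \frac{1}{-3} + \frac{2}{-1}\right) 1 = \left(\left(-1\right) \left(- \frac{1}{3}\right) + 2 \left(-1\right)\right) 1 = \left(\frac{1}{3} - 2\right) 1 = \left(- \frac{5}{3}\right) 1 = - \frac{5}{3} \approx -1.6667$)
$\left(X - a\right) + 3 \left(-41\right) = \left(- \frac{5}{3} - 0\right) + 3 \left(-41\right) = \left(- \frac{5}{3} + 0\right) - 123 = - \frac{5}{3} - 123 = - \frac{374}{3}$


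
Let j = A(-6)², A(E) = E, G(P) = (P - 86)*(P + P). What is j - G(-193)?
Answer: -107658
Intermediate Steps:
G(P) = 2*P*(-86 + P) (G(P) = (-86 + P)*(2*P) = 2*P*(-86 + P))
j = 36 (j = (-6)² = 36)
j - G(-193) = 36 - 2*(-193)*(-86 - 193) = 36 - 2*(-193)*(-279) = 36 - 1*107694 = 36 - 107694 = -107658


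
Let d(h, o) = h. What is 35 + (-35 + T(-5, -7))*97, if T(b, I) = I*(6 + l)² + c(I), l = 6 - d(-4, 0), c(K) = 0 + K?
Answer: -177863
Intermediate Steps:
c(K) = K
l = 10 (l = 6 - 1*(-4) = 6 + 4 = 10)
T(b, I) = 257*I (T(b, I) = I*(6 + 10)² + I = I*16² + I = I*256 + I = 256*I + I = 257*I)
35 + (-35 + T(-5, -7))*97 = 35 + (-35 + 257*(-7))*97 = 35 + (-35 - 1799)*97 = 35 - 1834*97 = 35 - 177898 = -177863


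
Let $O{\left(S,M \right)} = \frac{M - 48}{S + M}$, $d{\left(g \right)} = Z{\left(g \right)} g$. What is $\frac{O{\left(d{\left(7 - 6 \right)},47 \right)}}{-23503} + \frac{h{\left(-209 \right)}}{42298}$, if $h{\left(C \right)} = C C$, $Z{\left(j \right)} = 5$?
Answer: $\frac{26692519267}{25847377244} \approx 1.0327$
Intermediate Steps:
$d{\left(g \right)} = 5 g$
$O{\left(S,M \right)} = \frac{-48 + M}{M + S}$
$h{\left(C \right)} = C^{2}$
$\frac{O{\left(d{\left(7 - 6 \right)},47 \right)}}{-23503} + \frac{h{\left(-209 \right)}}{42298} = \frac{\frac{1}{47 + 5 \left(7 - 6\right)} \left(-48 + 47\right)}{-23503} + \frac{\left(-209\right)^{2}}{42298} = \frac{1}{47 + 5 \cdot 1} \left(-1\right) \left(- \frac{1}{23503}\right) + 43681 \cdot \frac{1}{42298} = \frac{1}{47 + 5} \left(-1\right) \left(- \frac{1}{23503}\right) + \frac{43681}{42298} = \frac{1}{52} \left(-1\right) \left(- \frac{1}{23503}\right) + \frac{43681}{42298} = \left(- \frac{1}{52}\right) \left(- \frac{1}{23503}\right) + \frac{43681}{42298} = \frac{1}{1222156} + \frac{43681}{42298} = \frac{26692519267}{25847377244}$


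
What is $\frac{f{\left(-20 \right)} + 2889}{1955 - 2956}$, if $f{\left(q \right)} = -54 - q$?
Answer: $- \frac{2855}{1001} \approx -2.8521$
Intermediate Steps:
$\frac{f{\left(-20 \right)} + 2889}{1955 - 2956} = \frac{\left(-54 - -20\right) + 2889}{1955 - 2956} = \frac{\left(-54 + 20\right) + 2889}{-1001} = \left(-34 + 2889\right) \left(- \frac{1}{1001}\right) = 2855 \left(- \frac{1}{1001}\right) = - \frac{2855}{1001}$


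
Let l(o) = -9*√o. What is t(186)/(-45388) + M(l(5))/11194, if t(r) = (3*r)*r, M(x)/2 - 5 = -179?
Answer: -5075853/2189971 ≈ -2.3178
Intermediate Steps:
M(x) = -348 (M(x) = 10 + 2*(-179) = 10 - 358 = -348)
t(r) = 3*r²
t(186)/(-45388) + M(l(5))/11194 = (3*186²)/(-45388) - 348/11194 = (3*34596)*(-1/45388) - 348*1/11194 = 103788*(-1/45388) - 6/193 = -25947/11347 - 6/193 = -5075853/2189971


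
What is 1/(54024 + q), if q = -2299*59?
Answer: -1/81617 ≈ -1.2252e-5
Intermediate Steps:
q = -135641
1/(54024 + q) = 1/(54024 - 135641) = 1/(-81617) = -1/81617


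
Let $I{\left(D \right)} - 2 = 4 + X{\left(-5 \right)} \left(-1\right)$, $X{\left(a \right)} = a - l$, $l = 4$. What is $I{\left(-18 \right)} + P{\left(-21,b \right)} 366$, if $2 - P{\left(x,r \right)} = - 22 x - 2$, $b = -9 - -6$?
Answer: $-167613$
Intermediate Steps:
$X{\left(a \right)} = -4 + a$ ($X{\left(a \right)} = a - 4 = -4 + a$)
$b = -3$ ($b = -9 + 6 = -3$)
$P{\left(x,r \right)} = 4 + 22 x$ ($P{\left(x,r \right)} = 2 - \left(- 22 x - 2\right) = 2 - \left(-2 - 22 x\right) = 2 + \left(2 + 22 x\right) = 4 + 22 x$)
$I{\left(D \right)} = 15$ ($I{\left(D \right)} = 2 + \left(4 + \left(-4 - 5\right) \left(-1\right)\right) = 2 + \left(4 - -9\right) = 2 + \left(4 + 9\right) = 2 + 13 = 15$)
$I{\left(-18 \right)} + P{\left(-21,b \right)} 366 = 15 + \left(4 + 22 \left(-21\right)\right) 366 = 15 + \left(4 - 462\right) 366 = 15 - 167628 = -167613$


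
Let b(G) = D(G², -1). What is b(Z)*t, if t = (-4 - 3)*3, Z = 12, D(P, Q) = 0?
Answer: 0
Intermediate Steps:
t = -21 (t = -7*3 = -21)
b(G) = 0
b(Z)*t = 0*(-21) = 0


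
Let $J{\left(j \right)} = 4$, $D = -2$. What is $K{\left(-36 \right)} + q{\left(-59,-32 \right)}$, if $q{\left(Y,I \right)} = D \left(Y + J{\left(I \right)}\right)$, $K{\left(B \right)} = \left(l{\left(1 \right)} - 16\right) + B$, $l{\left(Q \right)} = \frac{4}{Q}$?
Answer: $62$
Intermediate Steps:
$K{\left(B \right)} = -12 + B$ ($K{\left(B \right)} = \left(\frac{4}{1} - 16\right) + B = \left(4 \cdot 1 - 16\right) + B = \left(4 - 16\right) + B = -12 + B$)
$q{\left(Y,I \right)} = -8 - 2 Y$ ($q{\left(Y,I \right)} = - 2 \left(Y + 4\right) = - 2 \left(4 + Y\right) = -8 - 2 Y$)
$K{\left(-36 \right)} + q{\left(-59,-32 \right)} = \left(-12 - 36\right) - -110 = -48 + \left(-8 + 118\right) = -48 + 110 = 62$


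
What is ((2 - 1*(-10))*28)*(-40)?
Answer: -13440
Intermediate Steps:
((2 - 1*(-10))*28)*(-40) = ((2 + 10)*28)*(-40) = (12*28)*(-40) = 336*(-40) = -13440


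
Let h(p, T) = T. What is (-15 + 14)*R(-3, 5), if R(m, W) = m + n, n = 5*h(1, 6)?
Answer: -27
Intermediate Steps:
n = 30 (n = 5*6 = 30)
R(m, W) = 30 + m (R(m, W) = m + 30 = 30 + m)
(-15 + 14)*R(-3, 5) = (-15 + 14)*(30 - 3) = -1*27 = -27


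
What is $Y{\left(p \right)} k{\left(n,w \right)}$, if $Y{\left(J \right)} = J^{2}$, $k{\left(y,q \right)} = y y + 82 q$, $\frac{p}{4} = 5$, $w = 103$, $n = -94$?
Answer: $6912800$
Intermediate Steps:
$p = 20$ ($p = 4 \cdot 5 = 20$)
$k{\left(y,q \right)} = y^{2} + 82 q$
$Y{\left(p \right)} k{\left(n,w \right)} = 20^{2} \left(\left(-94\right)^{2} + 82 \cdot 103\right) = 400 \left(8836 + 8446\right) = 400 \cdot 17282 = 6912800$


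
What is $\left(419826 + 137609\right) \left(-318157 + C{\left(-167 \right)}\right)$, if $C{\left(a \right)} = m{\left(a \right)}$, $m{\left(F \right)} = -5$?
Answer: $-177354634470$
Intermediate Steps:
$C{\left(a \right)} = -5$
$\left(419826 + 137609\right) \left(-318157 + C{\left(-167 \right)}\right) = \left(419826 + 137609\right) \left(-318157 - 5\right) = 557435 \left(-318162\right) = -177354634470$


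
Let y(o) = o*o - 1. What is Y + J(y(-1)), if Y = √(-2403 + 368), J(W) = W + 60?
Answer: 60 + I*√2035 ≈ 60.0 + 45.111*I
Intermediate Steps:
y(o) = -1 + o² (y(o) = o² - 1 = -1 + o²)
J(W) = 60 + W
Y = I*√2035 (Y = √(-2035) = I*√2035 ≈ 45.111*I)
Y + J(y(-1)) = I*√2035 + (60 + (-1 + (-1)²)) = I*√2035 + (60 + (-1 + 1)) = I*√2035 + (60 + 0) = I*√2035 + 60 = 60 + I*√2035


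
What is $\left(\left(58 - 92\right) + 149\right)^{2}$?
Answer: $13225$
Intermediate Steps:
$\left(\left(58 - 92\right) + 149\right)^{2} = \left(-34 + 149\right)^{2} = 115^{2} = 13225$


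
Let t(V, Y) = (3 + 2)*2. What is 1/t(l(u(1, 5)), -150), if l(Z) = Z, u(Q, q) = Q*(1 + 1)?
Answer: 1/10 ≈ 0.10000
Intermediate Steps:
u(Q, q) = 2*Q (u(Q, q) = Q*2 = 2*Q)
t(V, Y) = 10 (t(V, Y) = 5*2 = 10)
1/t(l(u(1, 5)), -150) = 1/10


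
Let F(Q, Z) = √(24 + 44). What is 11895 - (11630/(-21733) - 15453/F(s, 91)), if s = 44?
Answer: 258525665/21733 + 909*√17/2 ≈ 13769.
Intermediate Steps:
F(Q, Z) = 2*√17 (F(Q, Z) = √68 = 2*√17)
11895 - (11630/(-21733) - 15453/F(s, 91)) = 11895 - (11630/(-21733) - 15453*√17/34) = 11895 - (11630*(-1/21733) - 909*√17/2) = 11895 - (-11630/21733 - 909*√17/2) = 11895 + (11630/21733 + 909*√17/2) = 258525665/21733 + 909*√17/2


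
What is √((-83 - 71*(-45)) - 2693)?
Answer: √419 ≈ 20.469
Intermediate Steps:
√((-83 - 71*(-45)) - 2693) = √((-83 + 3195) - 2693) = √(3112 - 2693) = √419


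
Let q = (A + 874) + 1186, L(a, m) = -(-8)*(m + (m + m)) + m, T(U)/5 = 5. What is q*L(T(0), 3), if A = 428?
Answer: 186600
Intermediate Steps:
T(U) = 25 (T(U) = 5*5 = 25)
L(a, m) = 25*m (L(a, m) = -(-8)*(m + 2*m) + m = -(-8)*3*m + m = -(-24)*m + m = 24*m + m = 25*m)
q = 2488 (q = (428 + 874) + 1186 = 1302 + 1186 = 2488)
q*L(T(0), 3) = 2488*(25*3) = 2488*75 = 186600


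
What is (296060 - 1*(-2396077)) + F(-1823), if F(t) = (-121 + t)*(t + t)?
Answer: 9779961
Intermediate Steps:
F(t) = 2*t*(-121 + t) (F(t) = (-121 + t)*(2*t) = 2*t*(-121 + t))
(296060 - 1*(-2396077)) + F(-1823) = (296060 - 1*(-2396077)) + 2*(-1823)*(-121 - 1823) = (296060 + 2396077) + 2*(-1823)*(-1944) = 2692137 + 7087824 = 9779961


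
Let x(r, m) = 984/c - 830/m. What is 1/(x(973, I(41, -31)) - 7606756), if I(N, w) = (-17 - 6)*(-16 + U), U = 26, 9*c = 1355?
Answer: -31165/237064234587 ≈ -1.3146e-7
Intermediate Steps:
c = 1355/9 (c = (1/9)*1355 = 1355/9 ≈ 150.56)
I(N, w) = -230 (I(N, w) = (-17 - 6)*(-16 + 26) = -23*10 = -230)
x(r, m) = 8856/1355 - 830/m (x(r, m) = 984/(1355/9) - 830/m = 984*(9/1355) - 830/m = 8856/1355 - 830/m)
1/(x(973, I(41, -31)) - 7606756) = 1/((8856/1355 - 830/(-230)) - 7606756) = 1/((8856/1355 - 830*(-1/230)) - 7606756) = 1/((8856/1355 + 83/23) - 7606756) = 1/(316153/31165 - 7606756) = 1/(-237064234587/31165) = -31165/237064234587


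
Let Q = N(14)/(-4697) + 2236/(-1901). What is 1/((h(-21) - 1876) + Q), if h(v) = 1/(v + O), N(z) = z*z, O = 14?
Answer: -8928997/16762949031 ≈ -0.00053266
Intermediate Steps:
N(z) = z**2
h(v) = 1/(14 + v) (h(v) = 1/(v + 14) = 1/(14 + v))
Q = -1553584/1275571 (Q = 14**2/(-4697) + 2236/(-1901) = 196*(-1/4697) + 2236*(-1/1901) = -28/671 - 2236/1901 = -1553584/1275571 ≈ -1.2180)
1/((h(-21) - 1876) + Q) = 1/((1/(14 - 21) - 1876) - 1553584/1275571) = 1/((1/(-7) - 1876) - 1553584/1275571) = 1/((-1/7 - 1876) - 1553584/1275571) = 1/(-13133/7 - 1553584/1275571) = 1/(-16762949031/8928997) = -8928997/16762949031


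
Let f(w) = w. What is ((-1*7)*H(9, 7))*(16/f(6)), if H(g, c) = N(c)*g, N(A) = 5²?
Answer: -4200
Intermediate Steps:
N(A) = 25
H(g, c) = 25*g
((-1*7)*H(9, 7))*(16/f(6)) = ((-1*7)*(25*9))*(16/6) = (-7*225)*(16*(⅙)) = -1575*8/3 = -4200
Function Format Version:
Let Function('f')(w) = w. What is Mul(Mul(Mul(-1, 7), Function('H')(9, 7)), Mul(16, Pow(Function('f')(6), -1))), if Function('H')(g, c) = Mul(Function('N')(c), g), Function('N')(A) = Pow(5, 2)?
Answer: -4200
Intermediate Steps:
Function('N')(A) = 25
Function('H')(g, c) = Mul(25, g)
Mul(Mul(Mul(-1, 7), Function('H')(9, 7)), Mul(16, Pow(Function('f')(6), -1))) = Mul(Mul(Mul(-1, 7), Mul(25, 9)), Mul(16, Pow(6, -1))) = Mul(Mul(-7, 225), Mul(16, Rational(1, 6))) = Mul(-1575, Rational(8, 3)) = -4200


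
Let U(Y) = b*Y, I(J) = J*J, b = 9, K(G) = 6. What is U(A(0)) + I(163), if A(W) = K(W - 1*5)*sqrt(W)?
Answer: 26569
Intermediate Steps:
I(J) = J**2
A(W) = 6*sqrt(W)
U(Y) = 9*Y
U(A(0)) + I(163) = 9*(6*sqrt(0)) + 163**2 = 9*(6*0) + 26569 = 9*0 + 26569 = 0 + 26569 = 26569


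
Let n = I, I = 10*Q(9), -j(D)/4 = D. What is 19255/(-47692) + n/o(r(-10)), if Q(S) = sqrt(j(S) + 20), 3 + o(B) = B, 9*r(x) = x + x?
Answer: -19255/47692 - 360*I/47 ≈ -0.40374 - 7.6596*I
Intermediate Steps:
j(D) = -4*D
r(x) = 2*x/9 (r(x) = (x + x)/9 = (2*x)/9 = 2*x/9)
o(B) = -3 + B
Q(S) = sqrt(20 - 4*S) (Q(S) = sqrt(-4*S + 20) = sqrt(20 - 4*S))
I = 40*I (I = 10*(2*sqrt(5 - 1*9)) = 10*(2*sqrt(5 - 9)) = 10*(2*sqrt(-4)) = 10*(2*(2*I)) = 10*(4*I) = 40*I ≈ 40.0*I)
n = 40*I ≈ 40.0*I
19255/(-47692) + n/o(r(-10)) = 19255/(-47692) + (40*I)/(-3 + (2/9)*(-10)) = 19255*(-1/47692) + (40*I)/(-3 - 20/9) = -19255/47692 + (40*I)/(-47/9) = -19255/47692 + (40*I)*(-9/47) = -19255/47692 - 360*I/47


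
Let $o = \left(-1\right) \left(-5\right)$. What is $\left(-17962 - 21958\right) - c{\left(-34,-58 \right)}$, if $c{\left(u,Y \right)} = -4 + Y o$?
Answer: $-39626$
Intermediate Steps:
$o = 5$
$c{\left(u,Y \right)} = -4 + 5 Y$ ($c{\left(u,Y \right)} = -4 + Y 5 = -4 + 5 Y$)
$\left(-17962 - 21958\right) - c{\left(-34,-58 \right)} = \left(-17962 - 21958\right) - \left(-4 + 5 \left(-58\right)\right) = -39920 - \left(-4 - 290\right) = -39920 - -294 = -39920 + 294 = -39626$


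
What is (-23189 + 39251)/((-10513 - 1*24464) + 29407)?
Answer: -8031/2785 ≈ -2.8837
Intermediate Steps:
(-23189 + 39251)/((-10513 - 1*24464) + 29407) = 16062/((-10513 - 24464) + 29407) = 16062/(-34977 + 29407) = 16062/(-5570) = 16062*(-1/5570) = -8031/2785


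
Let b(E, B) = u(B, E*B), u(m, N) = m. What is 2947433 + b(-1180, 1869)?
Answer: 2949302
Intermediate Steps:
b(E, B) = B
2947433 + b(-1180, 1869) = 2947433 + 1869 = 2949302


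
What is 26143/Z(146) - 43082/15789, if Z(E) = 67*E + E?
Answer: -14946269/156753192 ≈ -0.095349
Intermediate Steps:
Z(E) = 68*E
26143/Z(146) - 43082/15789 = 26143/((68*146)) - 43082/15789 = 26143/9928 - 43082*1/15789 = 26143*(1/9928) - 43082/15789 = 26143/9928 - 43082/15789 = -14946269/156753192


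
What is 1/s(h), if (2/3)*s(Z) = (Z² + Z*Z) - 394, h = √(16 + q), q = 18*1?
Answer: -1/489 ≈ -0.0020450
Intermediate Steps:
q = 18
h = √34 (h = √(16 + 18) = √34 ≈ 5.8309)
s(Z) = -591 + 3*Z² (s(Z) = 3*((Z² + Z*Z) - 394)/2 = 3*((Z² + Z²) - 394)/2 = 3*(2*Z² - 394)/2 = 3*(-394 + 2*Z²)/2 = -591 + 3*Z²)
1/s(h) = 1/(-591 + 3*(√34)²) = 1/(-591 + 3*34) = 1/(-591 + 102) = 1/(-489) = -1/489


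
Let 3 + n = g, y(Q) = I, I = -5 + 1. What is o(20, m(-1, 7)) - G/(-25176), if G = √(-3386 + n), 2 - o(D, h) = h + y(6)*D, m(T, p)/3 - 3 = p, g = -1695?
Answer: 52 + I*√1271/12588 ≈ 52.0 + 0.0028321*I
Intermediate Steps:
I = -4
y(Q) = -4
m(T, p) = 9 + 3*p
n = -1698 (n = -3 - 1695 = -1698)
o(D, h) = 2 - h + 4*D (o(D, h) = 2 - (h - 4*D) = 2 + (-h + 4*D) = 2 - h + 4*D)
G = 2*I*√1271 (G = √(-3386 - 1698) = √(-5084) = 2*I*√1271 ≈ 71.302*I)
o(20, m(-1, 7)) - G/(-25176) = (2 - (9 + 3*7) + 4*20) - 2*I*√1271/(-25176) = (2 - (9 + 21) + 80) - 2*I*√1271*(-1)/25176 = (2 - 1*30 + 80) - (-1)*I*√1271/12588 = (2 - 30 + 80) + I*√1271/12588 = 52 + I*√1271/12588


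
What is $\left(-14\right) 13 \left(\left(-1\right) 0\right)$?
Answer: $0$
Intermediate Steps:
$\left(-14\right) 13 \left(\left(-1\right) 0\right) = \left(-182\right) 0 = 0$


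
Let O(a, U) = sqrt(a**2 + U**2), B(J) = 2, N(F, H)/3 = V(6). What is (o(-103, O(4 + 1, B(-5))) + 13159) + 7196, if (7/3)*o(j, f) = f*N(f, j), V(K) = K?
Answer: 20355 + 54*sqrt(29)/7 ≈ 20397.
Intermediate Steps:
N(F, H) = 18 (N(F, H) = 3*6 = 18)
O(a, U) = sqrt(U**2 + a**2)
o(j, f) = 54*f/7 (o(j, f) = 3*(f*18)/7 = 3*(18*f)/7 = 54*f/7)
(o(-103, O(4 + 1, B(-5))) + 13159) + 7196 = (54*sqrt(2**2 + (4 + 1)**2)/7 + 13159) + 7196 = (54*sqrt(4 + 5**2)/7 + 13159) + 7196 = (54*sqrt(4 + 25)/7 + 13159) + 7196 = (54*sqrt(29)/7 + 13159) + 7196 = (13159 + 54*sqrt(29)/7) + 7196 = 20355 + 54*sqrt(29)/7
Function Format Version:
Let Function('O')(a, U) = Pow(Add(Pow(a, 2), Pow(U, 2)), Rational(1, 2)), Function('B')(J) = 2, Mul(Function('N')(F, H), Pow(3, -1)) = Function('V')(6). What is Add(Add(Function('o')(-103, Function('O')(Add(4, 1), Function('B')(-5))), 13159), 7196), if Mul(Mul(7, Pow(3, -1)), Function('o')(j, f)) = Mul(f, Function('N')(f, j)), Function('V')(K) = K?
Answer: Add(20355, Mul(Rational(54, 7), Pow(29, Rational(1, 2)))) ≈ 20397.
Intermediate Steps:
Function('N')(F, H) = 18 (Function('N')(F, H) = Mul(3, 6) = 18)
Function('O')(a, U) = Pow(Add(Pow(U, 2), Pow(a, 2)), Rational(1, 2))
Function('o')(j, f) = Mul(Rational(54, 7), f) (Function('o')(j, f) = Mul(Rational(3, 7), Mul(f, 18)) = Mul(Rational(3, 7), Mul(18, f)) = Mul(Rational(54, 7), f))
Add(Add(Function('o')(-103, Function('O')(Add(4, 1), Function('B')(-5))), 13159), 7196) = Add(Add(Mul(Rational(54, 7), Pow(Add(Pow(2, 2), Pow(Add(4, 1), 2)), Rational(1, 2))), 13159), 7196) = Add(Add(Mul(Rational(54, 7), Pow(Add(4, Pow(5, 2)), Rational(1, 2))), 13159), 7196) = Add(Add(Mul(Rational(54, 7), Pow(Add(4, 25), Rational(1, 2))), 13159), 7196) = Add(Add(Mul(Rational(54, 7), Pow(29, Rational(1, 2))), 13159), 7196) = Add(Add(13159, Mul(Rational(54, 7), Pow(29, Rational(1, 2)))), 7196) = Add(20355, Mul(Rational(54, 7), Pow(29, Rational(1, 2))))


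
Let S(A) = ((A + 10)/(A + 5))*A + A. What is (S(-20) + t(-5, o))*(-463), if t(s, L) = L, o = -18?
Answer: 71302/3 ≈ 23767.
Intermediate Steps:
S(A) = A + A*(10 + A)/(5 + A) (S(A) = ((10 + A)/(5 + A))*A + A = A*(10 + A)/(5 + A) + A = A + A*(10 + A)/(5 + A))
(S(-20) + t(-5, o))*(-463) = (-20*(15 + 2*(-20))/(5 - 20) - 18)*(-463) = (-20*(15 - 40)/(-15) - 18)*(-463) = (-20*(-1/15)*(-25) - 18)*(-463) = (-100/3 - 18)*(-463) = -154/3*(-463) = 71302/3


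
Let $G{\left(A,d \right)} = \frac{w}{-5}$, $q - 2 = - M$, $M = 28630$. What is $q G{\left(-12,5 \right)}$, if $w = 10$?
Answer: $57256$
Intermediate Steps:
$q = -28628$ ($q = 2 - 28630 = -28628$)
$G{\left(A,d \right)} = -2$ ($G{\left(A,d \right)} = \frac{10}{-5} = 10 \left(- \frac{1}{5}\right) = -2$)
$q G{\left(-12,5 \right)} = \left(-28628\right) \left(-2\right) = 57256$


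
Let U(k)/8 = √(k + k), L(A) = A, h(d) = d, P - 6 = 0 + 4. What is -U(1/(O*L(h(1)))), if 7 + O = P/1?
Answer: -8*√6/3 ≈ -6.5320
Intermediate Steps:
P = 10 (P = 6 + (0 + 4) = 6 + 4 = 10)
O = 3 (O = -7 + 10/1 = -7 + 10*1 = -7 + 10 = 3)
U(k) = 8*√2*√k (U(k) = 8*√(k + k) = 8*√(2*k) = 8*(√2*√k) = 8*√2*√k)
-U(1/(O*L(h(1)))) = -8*√2*√(1/(3*1)) = -8*√2*√(1/3) = -8*√2*√(⅓) = -8*√2*√3/3 = -8*√6/3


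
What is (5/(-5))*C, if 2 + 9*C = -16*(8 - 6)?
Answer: 34/9 ≈ 3.7778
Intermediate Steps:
C = -34/9 (C = -2/9 + (-16*(8 - 6))/9 = -2/9 + (-16*2)/9 = -2/9 + (⅑)*(-32) = -2/9 - 32/9 = -34/9 ≈ -3.7778)
(5/(-5))*C = (5/(-5))*(-34/9) = (5*(-⅕))*(-34/9) = -1*(-34/9) = 34/9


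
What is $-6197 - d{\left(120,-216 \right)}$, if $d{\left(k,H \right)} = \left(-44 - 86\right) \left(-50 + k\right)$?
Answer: $2903$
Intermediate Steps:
$d{\left(k,H \right)} = 6500 - 130 k$ ($d{\left(k,H \right)} = - 130 \left(-50 + k\right) = 6500 - 130 k$)
$-6197 - d{\left(120,-216 \right)} = -6197 - \left(6500 - 15600\right) = -6197 - -9100 = -6197 + 9100 = 2903$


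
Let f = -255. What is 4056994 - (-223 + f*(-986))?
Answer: 3805787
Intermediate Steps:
4056994 - (-223 + f*(-986)) = 4056994 - (-223 - 255*(-986)) = 4056994 - (-223 + 251430) = 4056994 - 1*251207 = 4056994 - 251207 = 3805787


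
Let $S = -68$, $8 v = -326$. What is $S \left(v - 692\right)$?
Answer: $49827$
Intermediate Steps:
$v = - \frac{163}{4}$ ($v = \frac{1}{8} \left(-326\right) = - \frac{163}{4} \approx -40.75$)
$S \left(v - 692\right) = - 68 \left(- \frac{163}{4} - 692\right) = \left(-68\right) \left(- \frac{2931}{4}\right) = 49827$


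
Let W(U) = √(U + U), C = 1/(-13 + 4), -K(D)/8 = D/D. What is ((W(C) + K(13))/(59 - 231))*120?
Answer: 240/43 - 10*I*√2/43 ≈ 5.5814 - 0.32889*I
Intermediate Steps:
K(D) = -8 (K(D) = -8*D/D = -8*1 = -8)
C = -⅑ (C = 1/(-9) = -⅑ ≈ -0.11111)
W(U) = √2*√U (W(U) = √(2*U) = √2*√U)
((W(C) + K(13))/(59 - 231))*120 = ((√2*√(-⅑) - 8)/(59 - 231))*120 = ((√2*(I/3) - 8)/(-172))*120 = ((I*√2/3 - 8)*(-1/172))*120 = ((-8 + I*√2/3)*(-1/172))*120 = (2/43 - I*√2/516)*120 = 240/43 - 10*I*√2/43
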